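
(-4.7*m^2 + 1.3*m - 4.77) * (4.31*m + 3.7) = -20.257*m^3 - 11.787*m^2 - 15.7487*m - 17.649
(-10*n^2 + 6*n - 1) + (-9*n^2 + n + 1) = -19*n^2 + 7*n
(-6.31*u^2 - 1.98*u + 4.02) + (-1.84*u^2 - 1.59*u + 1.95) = -8.15*u^2 - 3.57*u + 5.97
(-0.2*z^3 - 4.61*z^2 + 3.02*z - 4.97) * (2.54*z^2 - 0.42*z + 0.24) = -0.508*z^5 - 11.6254*z^4 + 9.559*z^3 - 14.9986*z^2 + 2.8122*z - 1.1928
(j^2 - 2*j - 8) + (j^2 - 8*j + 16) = 2*j^2 - 10*j + 8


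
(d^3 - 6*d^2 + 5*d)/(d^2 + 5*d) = (d^2 - 6*d + 5)/(d + 5)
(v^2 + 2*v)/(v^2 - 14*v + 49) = v*(v + 2)/(v^2 - 14*v + 49)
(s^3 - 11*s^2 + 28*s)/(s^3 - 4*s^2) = (s - 7)/s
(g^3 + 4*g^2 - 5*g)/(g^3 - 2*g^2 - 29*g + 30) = g/(g - 6)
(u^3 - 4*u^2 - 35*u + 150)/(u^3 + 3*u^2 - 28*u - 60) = (u - 5)/(u + 2)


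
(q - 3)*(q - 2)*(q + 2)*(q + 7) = q^4 + 4*q^3 - 25*q^2 - 16*q + 84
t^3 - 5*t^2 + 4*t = t*(t - 4)*(t - 1)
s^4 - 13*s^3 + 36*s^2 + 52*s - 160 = (s - 8)*(s - 5)*(s - 2)*(s + 2)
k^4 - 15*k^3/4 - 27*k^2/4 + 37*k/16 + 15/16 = (k - 5)*(k - 1/2)*(k + 1/4)*(k + 3/2)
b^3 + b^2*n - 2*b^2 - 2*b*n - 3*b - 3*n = (b - 3)*(b + 1)*(b + n)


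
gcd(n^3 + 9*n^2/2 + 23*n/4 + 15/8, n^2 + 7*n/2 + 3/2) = n + 1/2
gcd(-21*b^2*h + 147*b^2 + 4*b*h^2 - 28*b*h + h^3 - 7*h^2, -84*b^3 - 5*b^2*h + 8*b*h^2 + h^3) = 21*b^2 - 4*b*h - h^2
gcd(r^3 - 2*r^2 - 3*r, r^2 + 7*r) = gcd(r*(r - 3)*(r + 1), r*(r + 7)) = r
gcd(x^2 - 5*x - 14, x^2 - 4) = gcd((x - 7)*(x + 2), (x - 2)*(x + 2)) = x + 2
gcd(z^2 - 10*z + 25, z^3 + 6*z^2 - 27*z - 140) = z - 5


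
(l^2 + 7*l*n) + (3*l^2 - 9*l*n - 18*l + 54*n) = 4*l^2 - 2*l*n - 18*l + 54*n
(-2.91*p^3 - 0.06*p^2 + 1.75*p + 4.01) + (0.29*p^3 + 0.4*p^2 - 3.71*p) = -2.62*p^3 + 0.34*p^2 - 1.96*p + 4.01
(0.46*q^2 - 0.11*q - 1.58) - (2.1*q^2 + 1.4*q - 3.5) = -1.64*q^2 - 1.51*q + 1.92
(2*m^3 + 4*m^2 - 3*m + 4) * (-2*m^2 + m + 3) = -4*m^5 - 6*m^4 + 16*m^3 + m^2 - 5*m + 12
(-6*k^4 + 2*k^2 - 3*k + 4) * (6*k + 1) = -36*k^5 - 6*k^4 + 12*k^3 - 16*k^2 + 21*k + 4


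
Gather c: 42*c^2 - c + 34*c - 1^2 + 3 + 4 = 42*c^2 + 33*c + 6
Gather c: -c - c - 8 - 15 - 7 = -2*c - 30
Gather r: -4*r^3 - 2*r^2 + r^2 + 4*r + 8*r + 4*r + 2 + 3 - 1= -4*r^3 - r^2 + 16*r + 4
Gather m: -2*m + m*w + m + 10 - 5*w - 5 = m*(w - 1) - 5*w + 5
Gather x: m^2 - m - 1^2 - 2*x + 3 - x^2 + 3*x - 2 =m^2 - m - x^2 + x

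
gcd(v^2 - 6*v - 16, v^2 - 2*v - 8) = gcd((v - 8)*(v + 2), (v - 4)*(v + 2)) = v + 2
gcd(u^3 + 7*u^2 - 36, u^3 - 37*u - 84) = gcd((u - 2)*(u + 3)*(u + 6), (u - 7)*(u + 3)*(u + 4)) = u + 3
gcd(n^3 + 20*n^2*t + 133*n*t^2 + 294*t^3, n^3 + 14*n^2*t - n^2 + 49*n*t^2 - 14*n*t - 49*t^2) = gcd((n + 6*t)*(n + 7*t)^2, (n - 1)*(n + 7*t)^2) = n^2 + 14*n*t + 49*t^2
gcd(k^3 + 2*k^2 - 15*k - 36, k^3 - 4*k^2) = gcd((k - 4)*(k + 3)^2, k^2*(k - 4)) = k - 4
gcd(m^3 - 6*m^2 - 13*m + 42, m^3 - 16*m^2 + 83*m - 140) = m - 7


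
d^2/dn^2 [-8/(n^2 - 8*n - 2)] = 16*(-n^2 + 8*n + 4*(n - 4)^2 + 2)/(-n^2 + 8*n + 2)^3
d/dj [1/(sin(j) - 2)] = -cos(j)/(sin(j) - 2)^2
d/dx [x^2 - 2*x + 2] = 2*x - 2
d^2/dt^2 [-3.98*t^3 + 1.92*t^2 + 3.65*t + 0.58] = 3.84 - 23.88*t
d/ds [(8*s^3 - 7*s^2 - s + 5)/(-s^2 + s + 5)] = 2*(-4*s^4 + 8*s^3 + 56*s^2 - 30*s - 5)/(s^4 - 2*s^3 - 9*s^2 + 10*s + 25)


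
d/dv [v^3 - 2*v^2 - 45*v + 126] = 3*v^2 - 4*v - 45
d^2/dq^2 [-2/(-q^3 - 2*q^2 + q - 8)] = 4*(-(3*q + 2)*(q^3 + 2*q^2 - q + 8) + (3*q^2 + 4*q - 1)^2)/(q^3 + 2*q^2 - q + 8)^3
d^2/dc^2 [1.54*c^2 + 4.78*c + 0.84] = 3.08000000000000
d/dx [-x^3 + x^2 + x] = -3*x^2 + 2*x + 1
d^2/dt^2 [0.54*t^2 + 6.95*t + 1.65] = 1.08000000000000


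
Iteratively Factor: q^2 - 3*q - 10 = (q - 5)*(q + 2)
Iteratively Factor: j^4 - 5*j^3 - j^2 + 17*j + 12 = (j + 1)*(j^3 - 6*j^2 + 5*j + 12) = (j - 4)*(j + 1)*(j^2 - 2*j - 3) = (j - 4)*(j + 1)^2*(j - 3)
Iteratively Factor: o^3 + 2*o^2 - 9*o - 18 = (o + 3)*(o^2 - o - 6) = (o - 3)*(o + 3)*(o + 2)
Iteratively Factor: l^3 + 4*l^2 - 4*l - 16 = (l - 2)*(l^2 + 6*l + 8) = (l - 2)*(l + 4)*(l + 2)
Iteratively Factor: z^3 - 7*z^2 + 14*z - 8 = (z - 4)*(z^2 - 3*z + 2) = (z - 4)*(z - 2)*(z - 1)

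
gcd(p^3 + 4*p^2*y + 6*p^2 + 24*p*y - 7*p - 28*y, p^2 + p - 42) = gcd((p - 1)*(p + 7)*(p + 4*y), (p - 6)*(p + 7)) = p + 7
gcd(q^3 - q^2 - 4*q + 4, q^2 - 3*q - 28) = 1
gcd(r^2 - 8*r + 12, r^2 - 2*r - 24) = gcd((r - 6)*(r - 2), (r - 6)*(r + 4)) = r - 6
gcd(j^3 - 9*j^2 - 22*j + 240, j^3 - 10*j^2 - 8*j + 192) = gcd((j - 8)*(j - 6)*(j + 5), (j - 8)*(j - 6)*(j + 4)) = j^2 - 14*j + 48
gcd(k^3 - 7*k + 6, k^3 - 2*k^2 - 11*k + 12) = k^2 + 2*k - 3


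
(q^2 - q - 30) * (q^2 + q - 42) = q^4 - 73*q^2 + 12*q + 1260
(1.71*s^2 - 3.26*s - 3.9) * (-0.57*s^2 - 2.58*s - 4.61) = -0.9747*s^4 - 2.5536*s^3 + 2.7507*s^2 + 25.0906*s + 17.979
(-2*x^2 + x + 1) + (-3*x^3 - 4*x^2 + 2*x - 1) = -3*x^3 - 6*x^2 + 3*x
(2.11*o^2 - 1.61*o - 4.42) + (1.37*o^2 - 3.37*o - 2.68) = 3.48*o^2 - 4.98*o - 7.1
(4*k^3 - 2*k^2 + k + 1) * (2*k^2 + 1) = 8*k^5 - 4*k^4 + 6*k^3 + k + 1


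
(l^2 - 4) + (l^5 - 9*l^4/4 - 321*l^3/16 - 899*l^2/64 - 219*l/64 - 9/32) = l^5 - 9*l^4/4 - 321*l^3/16 - 835*l^2/64 - 219*l/64 - 137/32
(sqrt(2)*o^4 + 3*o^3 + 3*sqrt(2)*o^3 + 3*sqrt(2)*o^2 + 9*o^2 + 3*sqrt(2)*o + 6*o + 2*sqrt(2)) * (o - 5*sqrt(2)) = sqrt(2)*o^5 - 7*o^4 + 3*sqrt(2)*o^4 - 21*o^3 - 12*sqrt(2)*o^3 - 42*sqrt(2)*o^2 - 24*o^2 - 28*sqrt(2)*o - 30*o - 20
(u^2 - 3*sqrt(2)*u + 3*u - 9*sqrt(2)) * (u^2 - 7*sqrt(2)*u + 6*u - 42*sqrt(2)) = u^4 - 10*sqrt(2)*u^3 + 9*u^3 - 90*sqrt(2)*u^2 + 60*u^2 - 180*sqrt(2)*u + 378*u + 756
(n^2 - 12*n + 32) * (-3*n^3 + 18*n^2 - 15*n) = -3*n^5 + 54*n^4 - 327*n^3 + 756*n^2 - 480*n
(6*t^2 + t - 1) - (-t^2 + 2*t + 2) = 7*t^2 - t - 3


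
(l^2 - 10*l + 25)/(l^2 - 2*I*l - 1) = (-l^2 + 10*l - 25)/(-l^2 + 2*I*l + 1)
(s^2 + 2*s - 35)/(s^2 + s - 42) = (s - 5)/(s - 6)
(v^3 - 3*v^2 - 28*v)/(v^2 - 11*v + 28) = v*(v + 4)/(v - 4)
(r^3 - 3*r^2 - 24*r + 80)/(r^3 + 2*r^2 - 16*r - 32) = (r^2 + r - 20)/(r^2 + 6*r + 8)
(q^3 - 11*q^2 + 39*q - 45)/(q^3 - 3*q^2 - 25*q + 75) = (q - 3)/(q + 5)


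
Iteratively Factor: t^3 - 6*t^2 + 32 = (t - 4)*(t^2 - 2*t - 8) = (t - 4)^2*(t + 2)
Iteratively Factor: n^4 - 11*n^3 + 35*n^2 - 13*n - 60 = (n - 3)*(n^3 - 8*n^2 + 11*n + 20) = (n - 3)*(n + 1)*(n^2 - 9*n + 20) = (n - 5)*(n - 3)*(n + 1)*(n - 4)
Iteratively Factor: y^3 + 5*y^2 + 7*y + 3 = (y + 1)*(y^2 + 4*y + 3) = (y + 1)^2*(y + 3)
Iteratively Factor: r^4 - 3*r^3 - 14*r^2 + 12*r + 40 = (r + 2)*(r^3 - 5*r^2 - 4*r + 20) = (r - 2)*(r + 2)*(r^2 - 3*r - 10) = (r - 2)*(r + 2)^2*(r - 5)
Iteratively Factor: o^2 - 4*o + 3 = (o - 1)*(o - 3)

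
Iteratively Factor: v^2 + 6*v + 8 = (v + 2)*(v + 4)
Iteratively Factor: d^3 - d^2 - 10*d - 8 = (d - 4)*(d^2 + 3*d + 2) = (d - 4)*(d + 2)*(d + 1)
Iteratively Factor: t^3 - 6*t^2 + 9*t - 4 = (t - 1)*(t^2 - 5*t + 4) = (t - 4)*(t - 1)*(t - 1)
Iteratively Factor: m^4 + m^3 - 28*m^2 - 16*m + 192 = (m - 3)*(m^3 + 4*m^2 - 16*m - 64) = (m - 3)*(m + 4)*(m^2 - 16) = (m - 3)*(m + 4)^2*(m - 4)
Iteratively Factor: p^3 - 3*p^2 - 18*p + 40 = (p + 4)*(p^2 - 7*p + 10) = (p - 5)*(p + 4)*(p - 2)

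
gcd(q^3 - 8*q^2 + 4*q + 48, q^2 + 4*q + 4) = q + 2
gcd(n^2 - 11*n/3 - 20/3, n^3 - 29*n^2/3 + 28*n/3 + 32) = n + 4/3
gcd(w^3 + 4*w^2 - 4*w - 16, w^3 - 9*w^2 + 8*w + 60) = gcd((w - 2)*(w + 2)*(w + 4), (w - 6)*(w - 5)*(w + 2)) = w + 2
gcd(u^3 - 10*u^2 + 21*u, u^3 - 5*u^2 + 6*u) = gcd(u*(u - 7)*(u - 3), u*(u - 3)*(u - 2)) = u^2 - 3*u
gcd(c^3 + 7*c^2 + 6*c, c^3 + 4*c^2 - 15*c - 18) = c^2 + 7*c + 6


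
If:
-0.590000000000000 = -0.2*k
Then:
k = 2.95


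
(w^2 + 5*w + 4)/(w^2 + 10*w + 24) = (w + 1)/(w + 6)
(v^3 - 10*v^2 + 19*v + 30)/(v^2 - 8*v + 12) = (v^2 - 4*v - 5)/(v - 2)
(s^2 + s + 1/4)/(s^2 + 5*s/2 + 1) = (s + 1/2)/(s + 2)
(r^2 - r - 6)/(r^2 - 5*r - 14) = (r - 3)/(r - 7)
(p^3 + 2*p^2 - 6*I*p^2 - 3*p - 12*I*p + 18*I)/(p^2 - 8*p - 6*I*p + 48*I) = (p^2 + 2*p - 3)/(p - 8)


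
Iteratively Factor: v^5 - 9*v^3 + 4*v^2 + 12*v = (v)*(v^4 - 9*v^2 + 4*v + 12) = v*(v + 1)*(v^3 - v^2 - 8*v + 12) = v*(v - 2)*(v + 1)*(v^2 + v - 6) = v*(v - 2)^2*(v + 1)*(v + 3)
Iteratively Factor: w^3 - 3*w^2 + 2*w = (w)*(w^2 - 3*w + 2) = w*(w - 1)*(w - 2)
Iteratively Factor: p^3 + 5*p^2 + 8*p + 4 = (p + 2)*(p^2 + 3*p + 2) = (p + 2)^2*(p + 1)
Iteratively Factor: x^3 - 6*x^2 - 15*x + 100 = (x - 5)*(x^2 - x - 20) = (x - 5)*(x + 4)*(x - 5)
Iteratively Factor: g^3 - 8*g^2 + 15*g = (g - 3)*(g^2 - 5*g) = (g - 5)*(g - 3)*(g)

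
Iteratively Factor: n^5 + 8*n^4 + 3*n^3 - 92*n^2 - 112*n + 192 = (n + 4)*(n^4 + 4*n^3 - 13*n^2 - 40*n + 48) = (n + 4)^2*(n^3 - 13*n + 12) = (n - 1)*(n + 4)^2*(n^2 + n - 12) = (n - 3)*(n - 1)*(n + 4)^2*(n + 4)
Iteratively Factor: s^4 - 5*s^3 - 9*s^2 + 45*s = (s - 5)*(s^3 - 9*s) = (s - 5)*(s + 3)*(s^2 - 3*s) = (s - 5)*(s - 3)*(s + 3)*(s)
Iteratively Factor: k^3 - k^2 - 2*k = (k)*(k^2 - k - 2) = k*(k - 2)*(k + 1)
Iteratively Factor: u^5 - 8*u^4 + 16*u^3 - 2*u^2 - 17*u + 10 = (u + 1)*(u^4 - 9*u^3 + 25*u^2 - 27*u + 10) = (u - 5)*(u + 1)*(u^3 - 4*u^2 + 5*u - 2) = (u - 5)*(u - 1)*(u + 1)*(u^2 - 3*u + 2) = (u - 5)*(u - 1)^2*(u + 1)*(u - 2)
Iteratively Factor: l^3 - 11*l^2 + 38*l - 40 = (l - 4)*(l^2 - 7*l + 10) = (l - 5)*(l - 4)*(l - 2)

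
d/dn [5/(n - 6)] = -5/(n - 6)^2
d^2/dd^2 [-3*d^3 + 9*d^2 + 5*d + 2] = 18 - 18*d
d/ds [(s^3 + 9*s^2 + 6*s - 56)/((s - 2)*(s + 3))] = (s^2 + 6*s + 5)/(s^2 + 6*s + 9)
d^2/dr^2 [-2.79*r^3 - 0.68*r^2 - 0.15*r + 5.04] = -16.74*r - 1.36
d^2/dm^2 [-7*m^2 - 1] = -14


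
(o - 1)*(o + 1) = o^2 - 1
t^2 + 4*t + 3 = (t + 1)*(t + 3)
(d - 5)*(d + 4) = d^2 - d - 20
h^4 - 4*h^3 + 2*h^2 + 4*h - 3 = (h - 3)*(h - 1)^2*(h + 1)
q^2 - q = q*(q - 1)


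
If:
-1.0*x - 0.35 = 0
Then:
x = -0.35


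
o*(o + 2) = o^2 + 2*o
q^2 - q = q*(q - 1)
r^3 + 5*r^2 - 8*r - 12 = (r - 2)*(r + 1)*(r + 6)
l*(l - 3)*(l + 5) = l^3 + 2*l^2 - 15*l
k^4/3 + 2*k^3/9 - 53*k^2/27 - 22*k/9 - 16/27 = (k/3 + 1/3)*(k - 8/3)*(k + 1/3)*(k + 2)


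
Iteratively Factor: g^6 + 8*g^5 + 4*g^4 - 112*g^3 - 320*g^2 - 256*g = (g + 4)*(g^5 + 4*g^4 - 12*g^3 - 64*g^2 - 64*g) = (g + 2)*(g + 4)*(g^4 + 2*g^3 - 16*g^2 - 32*g) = (g + 2)^2*(g + 4)*(g^3 - 16*g) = (g + 2)^2*(g + 4)^2*(g^2 - 4*g) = (g - 4)*(g + 2)^2*(g + 4)^2*(g)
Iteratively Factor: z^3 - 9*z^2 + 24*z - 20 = (z - 5)*(z^2 - 4*z + 4) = (z - 5)*(z - 2)*(z - 2)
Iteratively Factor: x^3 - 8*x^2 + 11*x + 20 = (x - 4)*(x^2 - 4*x - 5) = (x - 5)*(x - 4)*(x + 1)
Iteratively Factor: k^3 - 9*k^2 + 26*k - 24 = (k - 3)*(k^2 - 6*k + 8) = (k - 3)*(k - 2)*(k - 4)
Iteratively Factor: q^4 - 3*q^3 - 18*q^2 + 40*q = (q + 4)*(q^3 - 7*q^2 + 10*q) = (q - 5)*(q + 4)*(q^2 - 2*q) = (q - 5)*(q - 2)*(q + 4)*(q)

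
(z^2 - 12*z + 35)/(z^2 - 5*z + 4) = (z^2 - 12*z + 35)/(z^2 - 5*z + 4)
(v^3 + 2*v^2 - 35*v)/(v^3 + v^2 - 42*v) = (v - 5)/(v - 6)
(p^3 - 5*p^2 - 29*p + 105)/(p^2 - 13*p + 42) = (p^2 + 2*p - 15)/(p - 6)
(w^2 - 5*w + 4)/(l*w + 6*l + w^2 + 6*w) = (w^2 - 5*w + 4)/(l*w + 6*l + w^2 + 6*w)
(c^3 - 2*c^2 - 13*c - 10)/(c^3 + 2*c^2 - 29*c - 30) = (c + 2)/(c + 6)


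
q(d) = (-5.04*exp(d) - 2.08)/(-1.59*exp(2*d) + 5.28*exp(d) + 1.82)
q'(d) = (-5.04*exp(d) - 2.08)*(3.18*exp(2*d) - 5.28*exp(d))/(-1.59*exp(2*d) + 5.28*exp(d) + 1.82)^2 - 5.04*exp(d)/(-1.59*exp(2*d) + 5.28*exp(d) + 1.82) = (-8.0136*exp(2*d) - 6.6144*exp(d) + 1.8096)*exp(d)/(2.5281*exp(4*d) - 16.7904*exp(3*d) + 22.0908*exp(2*d) + 19.2192*exp(d) + 3.3124)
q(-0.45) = -1.17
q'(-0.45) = -0.18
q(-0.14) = -1.24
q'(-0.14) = -0.32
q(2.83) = 0.24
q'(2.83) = -0.31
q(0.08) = -1.33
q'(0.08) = -0.50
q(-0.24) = -1.21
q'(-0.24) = -0.26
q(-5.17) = -1.14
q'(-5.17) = 0.00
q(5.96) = 0.01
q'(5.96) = -0.01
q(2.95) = 0.21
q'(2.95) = -0.26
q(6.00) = 0.01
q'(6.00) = -0.00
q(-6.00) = -1.14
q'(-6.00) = 0.00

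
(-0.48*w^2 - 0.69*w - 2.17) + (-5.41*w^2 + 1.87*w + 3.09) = -5.89*w^2 + 1.18*w + 0.92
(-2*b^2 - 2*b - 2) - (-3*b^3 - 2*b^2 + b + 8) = 3*b^3 - 3*b - 10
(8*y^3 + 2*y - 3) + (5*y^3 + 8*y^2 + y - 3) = 13*y^3 + 8*y^2 + 3*y - 6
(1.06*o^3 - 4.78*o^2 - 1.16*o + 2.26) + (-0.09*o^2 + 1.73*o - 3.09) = 1.06*o^3 - 4.87*o^2 + 0.57*o - 0.83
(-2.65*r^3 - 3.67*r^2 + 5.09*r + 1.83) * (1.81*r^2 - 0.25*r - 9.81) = -4.7965*r^5 - 5.9802*r^4 + 36.1269*r^3 + 38.0425*r^2 - 50.3904*r - 17.9523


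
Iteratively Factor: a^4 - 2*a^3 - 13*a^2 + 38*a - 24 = (a - 2)*(a^3 - 13*a + 12) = (a - 3)*(a - 2)*(a^2 + 3*a - 4) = (a - 3)*(a - 2)*(a - 1)*(a + 4)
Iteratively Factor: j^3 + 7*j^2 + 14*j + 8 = (j + 4)*(j^2 + 3*j + 2) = (j + 1)*(j + 4)*(j + 2)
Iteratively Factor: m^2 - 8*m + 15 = (m - 3)*(m - 5)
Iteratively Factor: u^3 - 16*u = (u + 4)*(u^2 - 4*u) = (u - 4)*(u + 4)*(u)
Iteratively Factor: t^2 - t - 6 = (t + 2)*(t - 3)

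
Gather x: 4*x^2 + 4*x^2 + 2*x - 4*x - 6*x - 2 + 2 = 8*x^2 - 8*x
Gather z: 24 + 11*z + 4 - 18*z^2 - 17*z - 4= -18*z^2 - 6*z + 24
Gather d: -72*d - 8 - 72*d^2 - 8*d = -72*d^2 - 80*d - 8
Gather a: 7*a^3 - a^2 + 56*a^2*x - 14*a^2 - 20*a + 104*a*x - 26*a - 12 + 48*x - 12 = 7*a^3 + a^2*(56*x - 15) + a*(104*x - 46) + 48*x - 24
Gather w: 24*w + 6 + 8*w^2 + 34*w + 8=8*w^2 + 58*w + 14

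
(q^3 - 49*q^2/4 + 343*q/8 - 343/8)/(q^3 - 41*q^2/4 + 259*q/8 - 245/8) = (q - 7)/(q - 5)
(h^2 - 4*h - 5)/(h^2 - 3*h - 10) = (h + 1)/(h + 2)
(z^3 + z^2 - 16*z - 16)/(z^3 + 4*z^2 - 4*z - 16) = (z^2 - 3*z - 4)/(z^2 - 4)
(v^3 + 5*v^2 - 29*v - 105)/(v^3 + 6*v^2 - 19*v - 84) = (v - 5)/(v - 4)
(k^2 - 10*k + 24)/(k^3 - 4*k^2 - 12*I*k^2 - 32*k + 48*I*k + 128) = (k - 6)/(k^2 - 12*I*k - 32)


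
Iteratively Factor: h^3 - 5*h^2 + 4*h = (h - 4)*(h^2 - h) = (h - 4)*(h - 1)*(h)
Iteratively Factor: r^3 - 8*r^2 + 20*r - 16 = (r - 4)*(r^2 - 4*r + 4) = (r - 4)*(r - 2)*(r - 2)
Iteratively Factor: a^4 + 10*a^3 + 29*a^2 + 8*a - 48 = (a + 4)*(a^3 + 6*a^2 + 5*a - 12) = (a - 1)*(a + 4)*(a^2 + 7*a + 12) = (a - 1)*(a + 3)*(a + 4)*(a + 4)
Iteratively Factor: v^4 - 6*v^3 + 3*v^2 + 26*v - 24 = (v + 2)*(v^3 - 8*v^2 + 19*v - 12) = (v - 3)*(v + 2)*(v^2 - 5*v + 4) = (v - 4)*(v - 3)*(v + 2)*(v - 1)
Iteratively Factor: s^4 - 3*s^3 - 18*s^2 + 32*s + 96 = (s + 3)*(s^3 - 6*s^2 + 32) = (s - 4)*(s + 3)*(s^2 - 2*s - 8) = (s - 4)*(s + 2)*(s + 3)*(s - 4)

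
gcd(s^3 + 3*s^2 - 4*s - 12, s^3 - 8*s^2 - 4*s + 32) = s^2 - 4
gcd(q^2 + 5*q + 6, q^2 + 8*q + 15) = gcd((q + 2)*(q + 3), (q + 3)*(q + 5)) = q + 3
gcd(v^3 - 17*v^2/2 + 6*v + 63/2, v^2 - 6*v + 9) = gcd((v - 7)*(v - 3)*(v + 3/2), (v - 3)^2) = v - 3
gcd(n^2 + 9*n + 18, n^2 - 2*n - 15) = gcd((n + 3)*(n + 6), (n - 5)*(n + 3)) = n + 3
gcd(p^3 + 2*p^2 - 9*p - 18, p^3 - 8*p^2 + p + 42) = p^2 - p - 6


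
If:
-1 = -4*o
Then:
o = 1/4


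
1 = 1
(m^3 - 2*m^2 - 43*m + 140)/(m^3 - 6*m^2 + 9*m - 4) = (m^2 + 2*m - 35)/(m^2 - 2*m + 1)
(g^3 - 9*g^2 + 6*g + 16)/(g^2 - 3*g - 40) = (g^2 - g - 2)/(g + 5)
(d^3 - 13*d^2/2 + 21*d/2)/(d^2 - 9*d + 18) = d*(2*d - 7)/(2*(d - 6))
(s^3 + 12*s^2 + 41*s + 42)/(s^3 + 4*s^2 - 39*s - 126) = (s + 2)/(s - 6)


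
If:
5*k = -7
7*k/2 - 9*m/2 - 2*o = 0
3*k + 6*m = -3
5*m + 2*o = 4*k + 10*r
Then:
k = -7/5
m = 1/5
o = -29/10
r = 2/25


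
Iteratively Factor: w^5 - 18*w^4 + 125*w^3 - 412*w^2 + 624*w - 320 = (w - 4)*(w^4 - 14*w^3 + 69*w^2 - 136*w + 80) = (w - 4)^2*(w^3 - 10*w^2 + 29*w - 20) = (w - 4)^3*(w^2 - 6*w + 5) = (w - 5)*(w - 4)^3*(w - 1)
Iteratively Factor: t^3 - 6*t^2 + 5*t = (t)*(t^2 - 6*t + 5) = t*(t - 5)*(t - 1)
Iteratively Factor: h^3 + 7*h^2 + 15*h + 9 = (h + 3)*(h^2 + 4*h + 3) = (h + 1)*(h + 3)*(h + 3)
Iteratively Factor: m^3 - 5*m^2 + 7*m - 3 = (m - 1)*(m^2 - 4*m + 3) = (m - 3)*(m - 1)*(m - 1)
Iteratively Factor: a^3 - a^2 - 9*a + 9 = (a - 3)*(a^2 + 2*a - 3) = (a - 3)*(a + 3)*(a - 1)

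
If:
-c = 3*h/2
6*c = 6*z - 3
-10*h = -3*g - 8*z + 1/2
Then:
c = z - 1/2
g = 23/18 - 44*z/9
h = 1/3 - 2*z/3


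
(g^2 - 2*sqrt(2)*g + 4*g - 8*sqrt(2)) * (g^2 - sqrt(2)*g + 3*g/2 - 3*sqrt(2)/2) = g^4 - 3*sqrt(2)*g^3 + 11*g^3/2 - 33*sqrt(2)*g^2/2 + 10*g^2 - 18*sqrt(2)*g + 22*g + 24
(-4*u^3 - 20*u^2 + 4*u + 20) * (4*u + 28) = -16*u^4 - 192*u^3 - 544*u^2 + 192*u + 560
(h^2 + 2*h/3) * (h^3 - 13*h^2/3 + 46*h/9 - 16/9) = h^5 - 11*h^4/3 + 20*h^3/9 + 44*h^2/27 - 32*h/27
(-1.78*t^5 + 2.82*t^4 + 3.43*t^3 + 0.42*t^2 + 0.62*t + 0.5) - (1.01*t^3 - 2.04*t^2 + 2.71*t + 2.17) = -1.78*t^5 + 2.82*t^4 + 2.42*t^3 + 2.46*t^2 - 2.09*t - 1.67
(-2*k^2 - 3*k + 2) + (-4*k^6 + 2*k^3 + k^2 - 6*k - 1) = -4*k^6 + 2*k^3 - k^2 - 9*k + 1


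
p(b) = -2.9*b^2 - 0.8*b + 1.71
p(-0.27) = 1.71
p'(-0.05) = -0.51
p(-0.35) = 1.63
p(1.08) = -2.54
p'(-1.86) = 9.99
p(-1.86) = -6.83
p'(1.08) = -7.06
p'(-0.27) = 0.77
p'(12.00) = -70.40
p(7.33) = -159.97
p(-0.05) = 1.74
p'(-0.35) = 1.23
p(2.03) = -11.86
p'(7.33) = -43.31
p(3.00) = -26.79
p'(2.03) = -12.57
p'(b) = -5.8*b - 0.8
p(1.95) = -10.88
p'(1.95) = -12.11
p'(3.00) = -18.20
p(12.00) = -425.49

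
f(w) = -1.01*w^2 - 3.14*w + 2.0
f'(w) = -2.02*w - 3.14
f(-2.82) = 2.82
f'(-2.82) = 2.56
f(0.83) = -1.30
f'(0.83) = -4.82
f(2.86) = -15.24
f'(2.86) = -8.92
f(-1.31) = 4.38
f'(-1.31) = -0.49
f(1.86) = -7.33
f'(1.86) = -6.90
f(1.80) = -6.92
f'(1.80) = -6.78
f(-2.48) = 3.58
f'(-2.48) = 1.87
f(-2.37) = 3.77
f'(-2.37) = 1.65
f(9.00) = -108.07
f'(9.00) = -21.32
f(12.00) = -181.12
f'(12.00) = -27.38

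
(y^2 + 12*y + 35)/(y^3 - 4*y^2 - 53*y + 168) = (y + 5)/(y^2 - 11*y + 24)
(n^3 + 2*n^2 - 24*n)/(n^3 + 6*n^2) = (n - 4)/n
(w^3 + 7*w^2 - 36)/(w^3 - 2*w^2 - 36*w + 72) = (w + 3)/(w - 6)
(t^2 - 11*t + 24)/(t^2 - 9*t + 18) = (t - 8)/(t - 6)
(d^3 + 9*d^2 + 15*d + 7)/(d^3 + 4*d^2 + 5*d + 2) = (d + 7)/(d + 2)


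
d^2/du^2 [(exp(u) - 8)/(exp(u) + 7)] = 15*(7 - exp(u))*exp(u)/(exp(3*u) + 21*exp(2*u) + 147*exp(u) + 343)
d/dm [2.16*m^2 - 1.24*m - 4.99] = 4.32*m - 1.24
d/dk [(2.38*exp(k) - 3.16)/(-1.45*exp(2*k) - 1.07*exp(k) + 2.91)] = (3.451*exp(2*k) - 9.164*exp(k) + 3.5446)*exp(k)/(2.1025*exp(4*k) + 3.103*exp(3*k) - 7.2941*exp(2*k) - 6.2274*exp(k) + 8.4681)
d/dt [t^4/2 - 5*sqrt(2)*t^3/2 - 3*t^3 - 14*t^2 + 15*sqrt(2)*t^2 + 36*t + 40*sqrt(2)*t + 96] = 2*t^3 - 15*sqrt(2)*t^2/2 - 9*t^2 - 28*t + 30*sqrt(2)*t + 36 + 40*sqrt(2)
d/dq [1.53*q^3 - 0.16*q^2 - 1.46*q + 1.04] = 4.59*q^2 - 0.32*q - 1.46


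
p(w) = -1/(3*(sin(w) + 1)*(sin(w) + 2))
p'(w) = cos(w)/(3*(sin(w) + 1)*(sin(w) + 2)^2) + cos(w)/(3*(sin(w) + 1)^2*(sin(w) + 2))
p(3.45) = -0.28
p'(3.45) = -0.54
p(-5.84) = -0.10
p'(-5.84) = 0.10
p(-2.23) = -1.32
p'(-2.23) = -4.51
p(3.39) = -0.25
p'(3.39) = -0.46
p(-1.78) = -14.96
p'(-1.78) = -145.56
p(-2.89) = -0.25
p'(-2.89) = -0.47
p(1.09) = -0.06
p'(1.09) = 0.02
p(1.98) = -0.06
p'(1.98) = -0.02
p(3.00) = -0.14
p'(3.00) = -0.18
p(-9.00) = -0.36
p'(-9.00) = -0.76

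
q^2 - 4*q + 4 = (q - 2)^2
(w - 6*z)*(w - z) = w^2 - 7*w*z + 6*z^2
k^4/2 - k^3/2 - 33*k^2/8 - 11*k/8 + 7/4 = (k/2 + 1/2)*(k - 7/2)*(k - 1/2)*(k + 2)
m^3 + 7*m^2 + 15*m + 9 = (m + 1)*(m + 3)^2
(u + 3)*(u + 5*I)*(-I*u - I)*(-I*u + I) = -u^4 - 3*u^3 - 5*I*u^3 + u^2 - 15*I*u^2 + 3*u + 5*I*u + 15*I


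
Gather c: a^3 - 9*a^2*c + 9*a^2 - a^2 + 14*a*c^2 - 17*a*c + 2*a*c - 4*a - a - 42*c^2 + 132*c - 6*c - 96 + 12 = a^3 + 8*a^2 - 5*a + c^2*(14*a - 42) + c*(-9*a^2 - 15*a + 126) - 84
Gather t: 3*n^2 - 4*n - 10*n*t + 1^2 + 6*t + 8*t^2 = 3*n^2 - 4*n + 8*t^2 + t*(6 - 10*n) + 1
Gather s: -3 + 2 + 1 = 0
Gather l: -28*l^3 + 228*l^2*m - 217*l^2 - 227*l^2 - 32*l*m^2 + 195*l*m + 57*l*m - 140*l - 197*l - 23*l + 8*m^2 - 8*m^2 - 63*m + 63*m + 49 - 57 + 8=-28*l^3 + l^2*(228*m - 444) + l*(-32*m^2 + 252*m - 360)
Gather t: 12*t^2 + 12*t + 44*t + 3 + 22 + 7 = 12*t^2 + 56*t + 32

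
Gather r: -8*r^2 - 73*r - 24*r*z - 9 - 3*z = -8*r^2 + r*(-24*z - 73) - 3*z - 9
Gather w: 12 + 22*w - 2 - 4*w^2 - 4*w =-4*w^2 + 18*w + 10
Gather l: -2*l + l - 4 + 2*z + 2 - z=-l + z - 2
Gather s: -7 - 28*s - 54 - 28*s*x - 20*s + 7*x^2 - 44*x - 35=s*(-28*x - 48) + 7*x^2 - 44*x - 96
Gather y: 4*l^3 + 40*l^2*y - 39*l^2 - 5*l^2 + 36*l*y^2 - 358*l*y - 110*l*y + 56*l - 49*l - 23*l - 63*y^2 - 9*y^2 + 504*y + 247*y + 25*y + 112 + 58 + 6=4*l^3 - 44*l^2 - 16*l + y^2*(36*l - 72) + y*(40*l^2 - 468*l + 776) + 176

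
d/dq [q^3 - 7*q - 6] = 3*q^2 - 7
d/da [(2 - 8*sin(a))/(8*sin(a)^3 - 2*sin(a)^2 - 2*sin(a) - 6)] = (32*sin(a)^3 - 16*sin(a)^2 + 2*sin(a) + 13)*cos(a)/(-4*sin(a)^3 + sin(a)^2 + sin(a) + 3)^2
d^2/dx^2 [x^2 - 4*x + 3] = 2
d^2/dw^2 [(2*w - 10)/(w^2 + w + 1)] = 4*((4 - 3*w)*(w^2 + w + 1) + (w - 5)*(2*w + 1)^2)/(w^2 + w + 1)^3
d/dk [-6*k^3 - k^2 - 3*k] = -18*k^2 - 2*k - 3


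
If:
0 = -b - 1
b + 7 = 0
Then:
No Solution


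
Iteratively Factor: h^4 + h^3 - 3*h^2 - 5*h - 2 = (h + 1)*(h^3 - 3*h - 2) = (h - 2)*(h + 1)*(h^2 + 2*h + 1) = (h - 2)*(h + 1)^2*(h + 1)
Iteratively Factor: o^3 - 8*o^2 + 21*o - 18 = (o - 3)*(o^2 - 5*o + 6) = (o - 3)^2*(o - 2)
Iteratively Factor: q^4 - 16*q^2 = (q)*(q^3 - 16*q) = q^2*(q^2 - 16) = q^2*(q - 4)*(q + 4)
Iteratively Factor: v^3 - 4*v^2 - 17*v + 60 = (v - 3)*(v^2 - v - 20) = (v - 3)*(v + 4)*(v - 5)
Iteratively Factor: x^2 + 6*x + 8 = (x + 2)*(x + 4)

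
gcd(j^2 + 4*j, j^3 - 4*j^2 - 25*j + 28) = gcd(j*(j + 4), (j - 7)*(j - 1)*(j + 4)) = j + 4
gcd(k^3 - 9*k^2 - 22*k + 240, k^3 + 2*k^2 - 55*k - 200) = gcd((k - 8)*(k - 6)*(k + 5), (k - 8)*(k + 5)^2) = k^2 - 3*k - 40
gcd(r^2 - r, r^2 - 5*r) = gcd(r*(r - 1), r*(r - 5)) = r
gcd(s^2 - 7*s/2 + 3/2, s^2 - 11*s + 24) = s - 3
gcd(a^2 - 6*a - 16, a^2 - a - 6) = a + 2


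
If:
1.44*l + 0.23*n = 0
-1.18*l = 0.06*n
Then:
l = 0.00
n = 0.00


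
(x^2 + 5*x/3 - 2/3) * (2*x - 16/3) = 2*x^3 - 2*x^2 - 92*x/9 + 32/9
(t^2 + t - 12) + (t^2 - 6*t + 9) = 2*t^2 - 5*t - 3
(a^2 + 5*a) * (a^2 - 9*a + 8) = a^4 - 4*a^3 - 37*a^2 + 40*a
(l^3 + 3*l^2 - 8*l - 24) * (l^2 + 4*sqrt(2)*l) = l^5 + 3*l^4 + 4*sqrt(2)*l^4 - 8*l^3 + 12*sqrt(2)*l^3 - 32*sqrt(2)*l^2 - 24*l^2 - 96*sqrt(2)*l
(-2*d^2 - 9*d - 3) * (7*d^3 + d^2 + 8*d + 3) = -14*d^5 - 65*d^4 - 46*d^3 - 81*d^2 - 51*d - 9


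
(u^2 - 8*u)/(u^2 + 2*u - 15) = u*(u - 8)/(u^2 + 2*u - 15)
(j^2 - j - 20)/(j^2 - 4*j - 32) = (j - 5)/(j - 8)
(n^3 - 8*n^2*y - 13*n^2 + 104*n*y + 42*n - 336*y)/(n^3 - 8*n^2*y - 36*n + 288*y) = (n - 7)/(n + 6)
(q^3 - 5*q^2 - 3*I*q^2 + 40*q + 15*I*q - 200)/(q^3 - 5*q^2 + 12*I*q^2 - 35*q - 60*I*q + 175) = (q - 8*I)/(q + 7*I)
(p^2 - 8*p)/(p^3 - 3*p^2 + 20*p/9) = 9*(p - 8)/(9*p^2 - 27*p + 20)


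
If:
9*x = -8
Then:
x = -8/9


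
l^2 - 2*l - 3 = (l - 3)*(l + 1)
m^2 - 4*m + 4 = (m - 2)^2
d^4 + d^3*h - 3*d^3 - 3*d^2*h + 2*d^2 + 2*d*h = d*(d - 2)*(d - 1)*(d + h)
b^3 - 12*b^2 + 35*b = b*(b - 7)*(b - 5)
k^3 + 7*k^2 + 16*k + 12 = (k + 2)^2*(k + 3)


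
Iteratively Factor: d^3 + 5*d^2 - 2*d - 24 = (d - 2)*(d^2 + 7*d + 12) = (d - 2)*(d + 3)*(d + 4)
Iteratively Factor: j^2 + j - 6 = (j + 3)*(j - 2)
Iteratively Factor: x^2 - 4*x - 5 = (x - 5)*(x + 1)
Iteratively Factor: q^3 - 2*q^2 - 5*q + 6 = (q - 1)*(q^2 - q - 6) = (q - 3)*(q - 1)*(q + 2)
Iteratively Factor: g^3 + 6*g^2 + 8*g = (g + 2)*(g^2 + 4*g) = (g + 2)*(g + 4)*(g)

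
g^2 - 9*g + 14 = (g - 7)*(g - 2)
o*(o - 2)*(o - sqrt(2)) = o^3 - 2*o^2 - sqrt(2)*o^2 + 2*sqrt(2)*o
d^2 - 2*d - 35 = (d - 7)*(d + 5)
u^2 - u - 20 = (u - 5)*(u + 4)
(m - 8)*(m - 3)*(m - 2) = m^3 - 13*m^2 + 46*m - 48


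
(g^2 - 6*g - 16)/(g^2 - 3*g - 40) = (g + 2)/(g + 5)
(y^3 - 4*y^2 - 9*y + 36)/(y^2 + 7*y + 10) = (y^3 - 4*y^2 - 9*y + 36)/(y^2 + 7*y + 10)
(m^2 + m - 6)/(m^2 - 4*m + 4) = (m + 3)/(m - 2)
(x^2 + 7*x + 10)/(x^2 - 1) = (x^2 + 7*x + 10)/(x^2 - 1)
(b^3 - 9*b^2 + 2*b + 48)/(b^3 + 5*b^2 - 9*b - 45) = (b^2 - 6*b - 16)/(b^2 + 8*b + 15)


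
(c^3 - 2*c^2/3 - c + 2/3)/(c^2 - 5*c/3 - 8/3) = (3*c^2 - 5*c + 2)/(3*c - 8)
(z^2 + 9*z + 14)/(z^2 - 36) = (z^2 + 9*z + 14)/(z^2 - 36)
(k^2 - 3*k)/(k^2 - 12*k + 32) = k*(k - 3)/(k^2 - 12*k + 32)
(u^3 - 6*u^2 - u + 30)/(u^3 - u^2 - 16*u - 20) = (u - 3)/(u + 2)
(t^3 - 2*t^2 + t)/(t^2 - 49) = t*(t^2 - 2*t + 1)/(t^2 - 49)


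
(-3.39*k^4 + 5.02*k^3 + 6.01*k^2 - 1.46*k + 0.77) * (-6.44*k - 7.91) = 21.8316*k^5 - 5.5139*k^4 - 78.4126*k^3 - 38.1367*k^2 + 6.5898*k - 6.0907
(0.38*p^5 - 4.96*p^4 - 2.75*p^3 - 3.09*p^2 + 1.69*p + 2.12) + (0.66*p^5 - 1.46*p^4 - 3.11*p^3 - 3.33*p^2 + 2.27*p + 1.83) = 1.04*p^5 - 6.42*p^4 - 5.86*p^3 - 6.42*p^2 + 3.96*p + 3.95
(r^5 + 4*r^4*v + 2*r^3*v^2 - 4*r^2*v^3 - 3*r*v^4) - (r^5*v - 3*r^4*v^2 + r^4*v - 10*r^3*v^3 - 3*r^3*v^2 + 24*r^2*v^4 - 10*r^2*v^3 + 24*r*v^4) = -r^5*v + r^5 + 3*r^4*v^2 + 3*r^4*v + 10*r^3*v^3 + 5*r^3*v^2 - 24*r^2*v^4 + 6*r^2*v^3 - 27*r*v^4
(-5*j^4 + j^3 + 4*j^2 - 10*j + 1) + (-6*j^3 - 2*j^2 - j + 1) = -5*j^4 - 5*j^3 + 2*j^2 - 11*j + 2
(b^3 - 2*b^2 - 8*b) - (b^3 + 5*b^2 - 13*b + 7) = -7*b^2 + 5*b - 7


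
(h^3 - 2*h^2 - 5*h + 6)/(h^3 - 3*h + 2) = (h - 3)/(h - 1)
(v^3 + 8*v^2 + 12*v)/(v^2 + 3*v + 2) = v*(v + 6)/(v + 1)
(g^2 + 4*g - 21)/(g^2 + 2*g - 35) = (g - 3)/(g - 5)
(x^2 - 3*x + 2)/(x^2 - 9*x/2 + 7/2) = 2*(x - 2)/(2*x - 7)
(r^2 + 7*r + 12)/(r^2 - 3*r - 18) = (r + 4)/(r - 6)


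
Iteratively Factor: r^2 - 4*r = (r - 4)*(r)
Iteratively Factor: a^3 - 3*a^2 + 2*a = (a - 2)*(a^2 - a) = (a - 2)*(a - 1)*(a)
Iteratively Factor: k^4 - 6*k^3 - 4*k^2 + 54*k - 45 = (k - 3)*(k^3 - 3*k^2 - 13*k + 15) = (k - 3)*(k - 1)*(k^2 - 2*k - 15) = (k - 5)*(k - 3)*(k - 1)*(k + 3)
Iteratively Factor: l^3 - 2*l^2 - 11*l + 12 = (l - 4)*(l^2 + 2*l - 3) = (l - 4)*(l + 3)*(l - 1)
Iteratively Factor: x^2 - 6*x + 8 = (x - 4)*(x - 2)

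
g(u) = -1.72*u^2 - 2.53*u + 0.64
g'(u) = -3.44*u - 2.53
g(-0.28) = 1.21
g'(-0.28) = -1.57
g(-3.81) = -14.69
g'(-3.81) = 10.58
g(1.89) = -10.29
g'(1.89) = -9.03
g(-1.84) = -0.53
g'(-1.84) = 3.80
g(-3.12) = -8.21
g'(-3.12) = 8.20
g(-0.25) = 1.16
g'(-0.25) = -1.67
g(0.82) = -2.59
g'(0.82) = -5.35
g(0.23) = -0.03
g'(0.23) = -3.32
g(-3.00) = -7.25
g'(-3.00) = 7.79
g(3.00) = -22.43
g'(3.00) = -12.85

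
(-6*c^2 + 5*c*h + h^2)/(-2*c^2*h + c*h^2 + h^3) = (6*c + h)/(h*(2*c + h))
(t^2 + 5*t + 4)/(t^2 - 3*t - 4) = (t + 4)/(t - 4)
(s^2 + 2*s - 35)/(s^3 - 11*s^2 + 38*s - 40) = (s + 7)/(s^2 - 6*s + 8)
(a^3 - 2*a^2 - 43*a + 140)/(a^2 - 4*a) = a + 2 - 35/a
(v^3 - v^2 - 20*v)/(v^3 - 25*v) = (v + 4)/(v + 5)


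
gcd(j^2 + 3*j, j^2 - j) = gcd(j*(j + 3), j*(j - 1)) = j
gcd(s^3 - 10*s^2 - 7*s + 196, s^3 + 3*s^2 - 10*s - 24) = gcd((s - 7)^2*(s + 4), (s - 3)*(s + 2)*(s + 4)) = s + 4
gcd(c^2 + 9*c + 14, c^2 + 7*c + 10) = c + 2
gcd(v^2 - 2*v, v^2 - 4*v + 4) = v - 2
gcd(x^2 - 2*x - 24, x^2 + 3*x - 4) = x + 4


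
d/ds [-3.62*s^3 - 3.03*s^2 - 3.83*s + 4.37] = -10.86*s^2 - 6.06*s - 3.83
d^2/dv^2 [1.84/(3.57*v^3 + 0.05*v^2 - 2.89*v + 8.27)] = (-(39.4128*v + 0.184)*(3.57*v^3 + 0.05*v^2 - 2.89*v + 8.27) + 1.84*(10.71*v^2 + 0.1*v - 2.89)*(21.42*v^2 + 0.2*v - 5.78))/(3.57*v^3 + 0.05*v^2 - 2.89*v + 8.27)^3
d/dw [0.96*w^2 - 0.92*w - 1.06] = 1.92*w - 0.92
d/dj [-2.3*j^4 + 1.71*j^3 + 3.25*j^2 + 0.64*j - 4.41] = -9.2*j^3 + 5.13*j^2 + 6.5*j + 0.64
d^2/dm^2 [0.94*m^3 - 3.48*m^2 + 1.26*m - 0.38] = 5.64*m - 6.96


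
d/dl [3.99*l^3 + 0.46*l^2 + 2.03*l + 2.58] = 11.97*l^2 + 0.92*l + 2.03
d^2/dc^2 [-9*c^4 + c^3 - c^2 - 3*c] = -108*c^2 + 6*c - 2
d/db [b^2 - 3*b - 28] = 2*b - 3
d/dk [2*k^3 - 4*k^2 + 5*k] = 6*k^2 - 8*k + 5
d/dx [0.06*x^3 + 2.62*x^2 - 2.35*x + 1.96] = 0.18*x^2 + 5.24*x - 2.35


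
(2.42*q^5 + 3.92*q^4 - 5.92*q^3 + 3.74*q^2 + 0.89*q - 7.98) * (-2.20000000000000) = -5.324*q^5 - 8.624*q^4 + 13.024*q^3 - 8.228*q^2 - 1.958*q + 17.556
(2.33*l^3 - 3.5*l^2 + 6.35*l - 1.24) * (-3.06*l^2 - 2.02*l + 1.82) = -7.1298*l^5 + 6.0034*l^4 - 8.1204*l^3 - 15.4026*l^2 + 14.0618*l - 2.2568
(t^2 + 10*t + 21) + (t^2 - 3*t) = 2*t^2 + 7*t + 21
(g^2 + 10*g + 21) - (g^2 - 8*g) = 18*g + 21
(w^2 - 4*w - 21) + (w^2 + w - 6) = 2*w^2 - 3*w - 27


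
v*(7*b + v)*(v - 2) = 7*b*v^2 - 14*b*v + v^3 - 2*v^2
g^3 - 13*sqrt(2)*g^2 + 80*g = g*(g - 8*sqrt(2))*(g - 5*sqrt(2))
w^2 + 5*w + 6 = (w + 2)*(w + 3)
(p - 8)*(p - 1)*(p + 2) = p^3 - 7*p^2 - 10*p + 16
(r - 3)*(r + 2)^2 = r^3 + r^2 - 8*r - 12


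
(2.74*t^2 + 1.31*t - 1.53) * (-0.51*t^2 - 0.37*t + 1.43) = -1.3974*t^4 - 1.6819*t^3 + 4.2138*t^2 + 2.4394*t - 2.1879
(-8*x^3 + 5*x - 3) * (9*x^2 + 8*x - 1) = -72*x^5 - 64*x^4 + 53*x^3 + 13*x^2 - 29*x + 3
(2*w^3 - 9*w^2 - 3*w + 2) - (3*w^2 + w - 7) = 2*w^3 - 12*w^2 - 4*w + 9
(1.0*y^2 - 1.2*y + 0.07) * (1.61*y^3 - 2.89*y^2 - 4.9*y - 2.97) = 1.61*y^5 - 4.822*y^4 - 1.3193*y^3 + 2.7077*y^2 + 3.221*y - 0.2079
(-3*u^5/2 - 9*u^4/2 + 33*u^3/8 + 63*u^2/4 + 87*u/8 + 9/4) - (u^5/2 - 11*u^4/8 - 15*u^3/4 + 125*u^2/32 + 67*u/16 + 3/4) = -2*u^5 - 25*u^4/8 + 63*u^3/8 + 379*u^2/32 + 107*u/16 + 3/2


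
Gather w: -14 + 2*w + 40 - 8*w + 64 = 90 - 6*w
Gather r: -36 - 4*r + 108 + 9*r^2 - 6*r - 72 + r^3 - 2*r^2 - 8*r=r^3 + 7*r^2 - 18*r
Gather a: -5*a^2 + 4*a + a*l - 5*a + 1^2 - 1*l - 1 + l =-5*a^2 + a*(l - 1)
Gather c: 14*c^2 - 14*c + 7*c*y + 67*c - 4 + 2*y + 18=14*c^2 + c*(7*y + 53) + 2*y + 14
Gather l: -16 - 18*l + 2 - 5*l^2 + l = -5*l^2 - 17*l - 14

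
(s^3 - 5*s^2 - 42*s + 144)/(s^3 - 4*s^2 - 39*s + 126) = (s - 8)/(s - 7)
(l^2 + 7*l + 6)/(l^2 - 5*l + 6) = (l^2 + 7*l + 6)/(l^2 - 5*l + 6)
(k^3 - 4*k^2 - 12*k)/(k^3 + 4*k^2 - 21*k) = (k^2 - 4*k - 12)/(k^2 + 4*k - 21)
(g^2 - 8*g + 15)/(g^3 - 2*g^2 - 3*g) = (g - 5)/(g*(g + 1))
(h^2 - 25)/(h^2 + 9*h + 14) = (h^2 - 25)/(h^2 + 9*h + 14)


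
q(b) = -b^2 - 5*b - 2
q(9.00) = -128.00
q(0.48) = -4.63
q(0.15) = -2.77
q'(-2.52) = 0.04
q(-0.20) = -1.04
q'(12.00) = -29.00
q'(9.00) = -23.00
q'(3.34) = -11.68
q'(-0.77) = -3.46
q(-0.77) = 1.26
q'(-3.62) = 2.24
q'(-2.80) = 0.60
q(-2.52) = 4.25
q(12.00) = -206.00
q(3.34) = -29.86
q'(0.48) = -5.96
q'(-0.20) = -4.60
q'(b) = -2*b - 5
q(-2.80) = 4.16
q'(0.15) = -5.30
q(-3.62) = 3.00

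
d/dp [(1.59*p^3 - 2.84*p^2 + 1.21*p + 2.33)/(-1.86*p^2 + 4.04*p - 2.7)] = (-2.9574*p^4 + 12.8472*p^3 - 22.102*p^2 + 24.0036*p - 12.6802)/(3.4596*p^4 - 15.0288*p^3 + 26.3656*p^2 - 21.816*p + 7.29)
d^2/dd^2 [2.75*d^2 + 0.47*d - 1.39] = 5.50000000000000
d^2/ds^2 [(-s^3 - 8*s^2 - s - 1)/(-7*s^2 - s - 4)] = 2*(-34*s^3 - 513*s^2 - 15*s + 97)/(343*s^6 + 147*s^5 + 609*s^4 + 169*s^3 + 348*s^2 + 48*s + 64)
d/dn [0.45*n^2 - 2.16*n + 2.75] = 0.9*n - 2.16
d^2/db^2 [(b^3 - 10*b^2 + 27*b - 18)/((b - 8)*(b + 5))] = 4*(23*b^3 - 447*b^2 + 4101*b - 10061)/(b^6 - 9*b^5 - 93*b^4 + 693*b^3 + 3720*b^2 - 14400*b - 64000)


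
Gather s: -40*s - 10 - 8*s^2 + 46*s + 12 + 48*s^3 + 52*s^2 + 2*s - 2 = 48*s^3 + 44*s^2 + 8*s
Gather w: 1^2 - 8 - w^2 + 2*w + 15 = -w^2 + 2*w + 8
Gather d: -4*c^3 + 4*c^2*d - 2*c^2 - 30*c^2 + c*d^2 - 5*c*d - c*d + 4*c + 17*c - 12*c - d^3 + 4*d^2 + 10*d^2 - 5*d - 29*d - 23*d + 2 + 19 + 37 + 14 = -4*c^3 - 32*c^2 + 9*c - d^3 + d^2*(c + 14) + d*(4*c^2 - 6*c - 57) + 72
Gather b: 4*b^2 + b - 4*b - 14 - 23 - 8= 4*b^2 - 3*b - 45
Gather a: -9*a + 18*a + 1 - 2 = 9*a - 1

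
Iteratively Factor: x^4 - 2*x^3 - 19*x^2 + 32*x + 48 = (x + 4)*(x^3 - 6*x^2 + 5*x + 12) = (x - 3)*(x + 4)*(x^2 - 3*x - 4) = (x - 4)*(x - 3)*(x + 4)*(x + 1)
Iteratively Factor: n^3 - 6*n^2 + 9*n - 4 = (n - 1)*(n^2 - 5*n + 4) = (n - 4)*(n - 1)*(n - 1)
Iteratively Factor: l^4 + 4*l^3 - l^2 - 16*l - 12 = (l + 2)*(l^3 + 2*l^2 - 5*l - 6) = (l + 2)*(l + 3)*(l^2 - l - 2) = (l - 2)*(l + 2)*(l + 3)*(l + 1)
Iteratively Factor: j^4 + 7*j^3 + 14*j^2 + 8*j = (j)*(j^3 + 7*j^2 + 14*j + 8) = j*(j + 4)*(j^2 + 3*j + 2) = j*(j + 2)*(j + 4)*(j + 1)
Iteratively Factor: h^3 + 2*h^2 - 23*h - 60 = (h - 5)*(h^2 + 7*h + 12) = (h - 5)*(h + 3)*(h + 4)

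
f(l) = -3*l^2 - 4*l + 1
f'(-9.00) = 50.00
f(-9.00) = -206.00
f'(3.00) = -22.00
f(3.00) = -38.00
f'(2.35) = -18.10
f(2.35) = -24.97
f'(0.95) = -9.70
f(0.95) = -5.51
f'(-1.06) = 2.36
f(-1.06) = 1.87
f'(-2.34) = 10.04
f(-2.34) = -6.07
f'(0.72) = -8.32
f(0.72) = -3.44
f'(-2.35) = 10.10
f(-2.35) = -6.17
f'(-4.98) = 25.88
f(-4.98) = -53.48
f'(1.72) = -14.32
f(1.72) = -14.76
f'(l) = -6*l - 4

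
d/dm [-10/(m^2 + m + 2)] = 10*(2*m + 1)/(m^2 + m + 2)^2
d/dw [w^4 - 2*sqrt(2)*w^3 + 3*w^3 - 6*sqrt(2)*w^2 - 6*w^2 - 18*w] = 4*w^3 - 6*sqrt(2)*w^2 + 9*w^2 - 12*sqrt(2)*w - 12*w - 18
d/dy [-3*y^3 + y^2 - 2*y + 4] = -9*y^2 + 2*y - 2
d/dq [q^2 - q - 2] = 2*q - 1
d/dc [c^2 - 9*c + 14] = 2*c - 9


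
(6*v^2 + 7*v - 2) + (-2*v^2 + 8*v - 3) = 4*v^2 + 15*v - 5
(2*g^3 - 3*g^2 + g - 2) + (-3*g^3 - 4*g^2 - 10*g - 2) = -g^3 - 7*g^2 - 9*g - 4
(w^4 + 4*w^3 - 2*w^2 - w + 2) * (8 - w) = -w^5 + 4*w^4 + 34*w^3 - 15*w^2 - 10*w + 16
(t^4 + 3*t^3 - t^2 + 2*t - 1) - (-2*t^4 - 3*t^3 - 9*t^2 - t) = 3*t^4 + 6*t^3 + 8*t^2 + 3*t - 1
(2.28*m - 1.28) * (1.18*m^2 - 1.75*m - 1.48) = 2.6904*m^3 - 5.5004*m^2 - 1.1344*m + 1.8944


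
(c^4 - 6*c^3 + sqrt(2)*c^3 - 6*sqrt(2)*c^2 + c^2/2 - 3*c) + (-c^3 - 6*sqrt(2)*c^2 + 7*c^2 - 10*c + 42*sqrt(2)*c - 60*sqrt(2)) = c^4 - 7*c^3 + sqrt(2)*c^3 - 12*sqrt(2)*c^2 + 15*c^2/2 - 13*c + 42*sqrt(2)*c - 60*sqrt(2)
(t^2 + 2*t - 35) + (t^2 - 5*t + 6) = 2*t^2 - 3*t - 29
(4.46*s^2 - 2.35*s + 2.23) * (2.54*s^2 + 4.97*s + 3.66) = 11.3284*s^4 + 16.1972*s^3 + 10.3083*s^2 + 2.4821*s + 8.1618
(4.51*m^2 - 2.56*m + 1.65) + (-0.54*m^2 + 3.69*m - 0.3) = 3.97*m^2 + 1.13*m + 1.35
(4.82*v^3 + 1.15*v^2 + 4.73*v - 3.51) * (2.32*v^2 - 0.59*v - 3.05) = 11.1824*v^5 - 0.1758*v^4 - 4.4059*v^3 - 14.4414*v^2 - 12.3556*v + 10.7055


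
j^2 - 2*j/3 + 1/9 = (j - 1/3)^2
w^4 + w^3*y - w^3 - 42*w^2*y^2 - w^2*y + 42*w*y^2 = w*(w - 1)*(w - 6*y)*(w + 7*y)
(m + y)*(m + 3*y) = m^2 + 4*m*y + 3*y^2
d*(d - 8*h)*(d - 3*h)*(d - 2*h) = d^4 - 13*d^3*h + 46*d^2*h^2 - 48*d*h^3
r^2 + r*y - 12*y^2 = (r - 3*y)*(r + 4*y)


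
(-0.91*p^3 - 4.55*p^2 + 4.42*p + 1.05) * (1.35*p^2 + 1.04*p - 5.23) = -1.2285*p^5 - 7.0889*p^4 + 5.9943*p^3 + 29.8108*p^2 - 22.0246*p - 5.4915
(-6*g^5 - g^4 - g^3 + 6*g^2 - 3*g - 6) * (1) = -6*g^5 - g^4 - g^3 + 6*g^2 - 3*g - 6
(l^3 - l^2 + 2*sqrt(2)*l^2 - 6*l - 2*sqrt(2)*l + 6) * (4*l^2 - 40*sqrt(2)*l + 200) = 4*l^5 - 32*sqrt(2)*l^4 - 4*l^4 + 16*l^3 + 32*sqrt(2)*l^3 - 16*l^2 + 640*sqrt(2)*l^2 - 1200*l - 640*sqrt(2)*l + 1200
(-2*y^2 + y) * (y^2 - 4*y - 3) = -2*y^4 + 9*y^3 + 2*y^2 - 3*y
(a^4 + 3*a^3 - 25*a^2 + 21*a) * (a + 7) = a^5 + 10*a^4 - 4*a^3 - 154*a^2 + 147*a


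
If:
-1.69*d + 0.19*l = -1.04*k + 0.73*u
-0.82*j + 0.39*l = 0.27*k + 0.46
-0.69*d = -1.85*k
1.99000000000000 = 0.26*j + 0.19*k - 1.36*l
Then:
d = -0.563217435488002*u - 0.25324442304094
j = 0.0607319162773498*u - 1.35531241895817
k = -0.210064881344174*u - 0.0944533253504045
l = -0.0177367861935897*u - 1.73553482407772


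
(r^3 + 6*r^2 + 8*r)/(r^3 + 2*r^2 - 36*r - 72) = r*(r + 4)/(r^2 - 36)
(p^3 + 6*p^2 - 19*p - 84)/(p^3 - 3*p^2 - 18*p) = (p^2 + 3*p - 28)/(p*(p - 6))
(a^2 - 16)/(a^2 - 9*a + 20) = (a + 4)/(a - 5)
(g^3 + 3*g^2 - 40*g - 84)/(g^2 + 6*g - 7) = (g^2 - 4*g - 12)/(g - 1)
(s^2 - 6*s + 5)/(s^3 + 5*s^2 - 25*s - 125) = (s - 1)/(s^2 + 10*s + 25)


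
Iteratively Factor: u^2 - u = (u)*(u - 1)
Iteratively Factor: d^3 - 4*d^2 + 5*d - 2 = (d - 2)*(d^2 - 2*d + 1) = (d - 2)*(d - 1)*(d - 1)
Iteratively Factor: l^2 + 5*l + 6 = (l + 3)*(l + 2)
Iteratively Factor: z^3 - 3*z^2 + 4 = (z - 2)*(z^2 - z - 2) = (z - 2)^2*(z + 1)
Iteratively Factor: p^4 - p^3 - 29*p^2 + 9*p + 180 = (p + 3)*(p^3 - 4*p^2 - 17*p + 60) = (p + 3)*(p + 4)*(p^2 - 8*p + 15) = (p - 3)*(p + 3)*(p + 4)*(p - 5)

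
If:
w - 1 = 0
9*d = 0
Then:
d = 0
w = 1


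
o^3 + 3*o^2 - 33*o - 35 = (o - 5)*(o + 1)*(o + 7)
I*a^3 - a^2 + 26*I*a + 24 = (a - 4*I)*(a + 6*I)*(I*a + 1)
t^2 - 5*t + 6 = (t - 3)*(t - 2)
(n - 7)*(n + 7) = n^2 - 49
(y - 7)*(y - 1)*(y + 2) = y^3 - 6*y^2 - 9*y + 14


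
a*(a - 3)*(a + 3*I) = a^3 - 3*a^2 + 3*I*a^2 - 9*I*a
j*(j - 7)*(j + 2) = j^3 - 5*j^2 - 14*j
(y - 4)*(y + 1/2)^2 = y^3 - 3*y^2 - 15*y/4 - 1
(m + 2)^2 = m^2 + 4*m + 4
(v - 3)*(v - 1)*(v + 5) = v^3 + v^2 - 17*v + 15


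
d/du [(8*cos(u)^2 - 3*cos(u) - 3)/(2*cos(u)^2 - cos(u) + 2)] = (-44*cos(u) + cos(2*u) + 10)*sin(u)/(cos(u) - cos(2*u) - 3)^2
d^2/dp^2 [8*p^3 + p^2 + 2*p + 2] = 48*p + 2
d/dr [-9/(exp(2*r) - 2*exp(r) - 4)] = 18*(exp(r) - 1)*exp(r)/(-exp(2*r) + 2*exp(r) + 4)^2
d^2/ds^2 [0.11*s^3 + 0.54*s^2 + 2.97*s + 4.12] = 0.66*s + 1.08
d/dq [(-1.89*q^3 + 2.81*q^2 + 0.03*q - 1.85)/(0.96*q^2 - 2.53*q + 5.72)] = (-1.8144*q^4 + 9.5634*q^3 - 39.5705*q^2 + 35.6984*q - 4.5089)/(0.9216*q^4 - 4.8576*q^3 + 17.3833*q^2 - 28.9432*q + 32.7184)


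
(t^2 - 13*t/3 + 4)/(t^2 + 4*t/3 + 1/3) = (3*t^2 - 13*t + 12)/(3*t^2 + 4*t + 1)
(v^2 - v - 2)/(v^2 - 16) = (v^2 - v - 2)/(v^2 - 16)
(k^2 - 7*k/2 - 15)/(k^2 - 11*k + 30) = (k + 5/2)/(k - 5)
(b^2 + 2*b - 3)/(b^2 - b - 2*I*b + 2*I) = (b + 3)/(b - 2*I)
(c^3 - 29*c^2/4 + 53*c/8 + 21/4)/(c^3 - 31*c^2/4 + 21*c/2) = (c + 1/2)/c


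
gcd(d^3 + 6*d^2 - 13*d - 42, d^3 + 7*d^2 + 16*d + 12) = d + 2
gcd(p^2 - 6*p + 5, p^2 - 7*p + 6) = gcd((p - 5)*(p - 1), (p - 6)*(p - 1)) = p - 1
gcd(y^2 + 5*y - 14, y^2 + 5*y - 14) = y^2 + 5*y - 14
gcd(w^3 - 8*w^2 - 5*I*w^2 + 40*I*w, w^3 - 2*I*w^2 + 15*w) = w^2 - 5*I*w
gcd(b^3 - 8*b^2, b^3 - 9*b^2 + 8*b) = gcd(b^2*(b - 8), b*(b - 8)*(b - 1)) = b^2 - 8*b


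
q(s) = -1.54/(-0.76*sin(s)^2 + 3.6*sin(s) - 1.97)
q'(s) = -1.54*(1.52*sin(s)*cos(s) - 3.6*cos(s))/(-0.76*sin(s)^2 + 3.6*sin(s) - 1.97)^2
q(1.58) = -1.77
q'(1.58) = -0.04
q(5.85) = 0.43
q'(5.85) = 0.45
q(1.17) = -2.20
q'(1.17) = 2.70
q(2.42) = -20.14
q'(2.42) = -513.48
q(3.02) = 1.00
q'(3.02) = -2.19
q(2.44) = -41.67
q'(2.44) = -2255.08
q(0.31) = 1.63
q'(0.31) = 5.18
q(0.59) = 7.61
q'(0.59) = 86.08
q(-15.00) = 0.33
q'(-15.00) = -0.25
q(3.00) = 1.04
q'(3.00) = -2.37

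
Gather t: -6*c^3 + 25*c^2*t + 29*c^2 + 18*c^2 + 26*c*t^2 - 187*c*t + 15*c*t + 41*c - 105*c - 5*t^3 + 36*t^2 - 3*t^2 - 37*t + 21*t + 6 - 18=-6*c^3 + 47*c^2 - 64*c - 5*t^3 + t^2*(26*c + 33) + t*(25*c^2 - 172*c - 16) - 12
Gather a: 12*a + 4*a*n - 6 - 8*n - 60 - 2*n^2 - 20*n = a*(4*n + 12) - 2*n^2 - 28*n - 66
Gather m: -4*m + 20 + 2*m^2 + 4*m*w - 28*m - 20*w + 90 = 2*m^2 + m*(4*w - 32) - 20*w + 110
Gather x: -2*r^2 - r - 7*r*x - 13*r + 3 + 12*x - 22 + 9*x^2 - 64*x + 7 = -2*r^2 - 14*r + 9*x^2 + x*(-7*r - 52) - 12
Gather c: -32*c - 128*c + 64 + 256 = 320 - 160*c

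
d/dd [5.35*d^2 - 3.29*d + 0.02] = 10.7*d - 3.29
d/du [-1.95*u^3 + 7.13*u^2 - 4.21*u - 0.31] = -5.85*u^2 + 14.26*u - 4.21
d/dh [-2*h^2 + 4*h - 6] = 4 - 4*h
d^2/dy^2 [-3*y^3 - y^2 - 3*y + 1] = -18*y - 2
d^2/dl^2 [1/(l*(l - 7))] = 2*(l^2 + l*(l - 7) + (l - 7)^2)/(l^3*(l - 7)^3)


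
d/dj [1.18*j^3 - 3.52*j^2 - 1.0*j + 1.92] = 3.54*j^2 - 7.04*j - 1.0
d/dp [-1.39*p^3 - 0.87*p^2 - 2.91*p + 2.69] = -4.17*p^2 - 1.74*p - 2.91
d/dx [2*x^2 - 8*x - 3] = 4*x - 8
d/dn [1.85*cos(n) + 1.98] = -1.85*sin(n)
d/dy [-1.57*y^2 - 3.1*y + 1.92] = -3.14*y - 3.1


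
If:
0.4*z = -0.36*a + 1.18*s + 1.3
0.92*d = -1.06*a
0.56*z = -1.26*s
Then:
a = 3.61111111111111 - 2.5679012345679*z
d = 2.95866881374128*z - 4.16062801932367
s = -0.444444444444444*z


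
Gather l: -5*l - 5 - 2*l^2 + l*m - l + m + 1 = -2*l^2 + l*(m - 6) + m - 4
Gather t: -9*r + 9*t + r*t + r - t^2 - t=-8*r - t^2 + t*(r + 8)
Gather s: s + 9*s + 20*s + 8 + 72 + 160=30*s + 240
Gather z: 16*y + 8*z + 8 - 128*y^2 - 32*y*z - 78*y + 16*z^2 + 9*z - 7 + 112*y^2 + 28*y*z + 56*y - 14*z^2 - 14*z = -16*y^2 - 6*y + 2*z^2 + z*(3 - 4*y) + 1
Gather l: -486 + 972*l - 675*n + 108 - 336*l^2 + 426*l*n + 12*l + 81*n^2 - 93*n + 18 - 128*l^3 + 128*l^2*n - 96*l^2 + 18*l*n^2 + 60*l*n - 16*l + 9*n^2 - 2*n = -128*l^3 + l^2*(128*n - 432) + l*(18*n^2 + 486*n + 968) + 90*n^2 - 770*n - 360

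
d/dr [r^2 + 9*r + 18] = 2*r + 9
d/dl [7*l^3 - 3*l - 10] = 21*l^2 - 3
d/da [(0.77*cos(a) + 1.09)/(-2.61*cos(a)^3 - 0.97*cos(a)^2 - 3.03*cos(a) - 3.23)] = -(4.0194*cos(a)^3 + 9.2816*cos(a)^2 + 2.1146*cos(a) + 0.815600000000002)*sin(a)/(2.61*cos(a)^3 + 0.97*cos(a)^2 + 3.03*cos(a) + 3.23)^2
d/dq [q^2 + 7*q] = 2*q + 7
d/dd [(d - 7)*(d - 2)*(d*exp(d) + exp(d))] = (d^3 - 5*d^2 - 11*d + 19)*exp(d)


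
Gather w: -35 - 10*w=-10*w - 35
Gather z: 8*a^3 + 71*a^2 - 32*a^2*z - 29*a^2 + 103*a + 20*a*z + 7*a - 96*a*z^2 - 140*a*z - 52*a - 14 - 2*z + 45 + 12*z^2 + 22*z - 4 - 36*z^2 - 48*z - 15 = 8*a^3 + 42*a^2 + 58*a + z^2*(-96*a - 24) + z*(-32*a^2 - 120*a - 28) + 12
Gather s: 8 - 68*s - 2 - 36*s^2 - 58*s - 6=-36*s^2 - 126*s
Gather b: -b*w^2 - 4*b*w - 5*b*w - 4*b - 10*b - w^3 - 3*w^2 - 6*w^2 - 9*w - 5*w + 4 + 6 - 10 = b*(-w^2 - 9*w - 14) - w^3 - 9*w^2 - 14*w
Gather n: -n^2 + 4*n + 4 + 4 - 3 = -n^2 + 4*n + 5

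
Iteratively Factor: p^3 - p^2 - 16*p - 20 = (p + 2)*(p^2 - 3*p - 10) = (p + 2)^2*(p - 5)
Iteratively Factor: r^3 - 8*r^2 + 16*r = (r - 4)*(r^2 - 4*r) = (r - 4)^2*(r)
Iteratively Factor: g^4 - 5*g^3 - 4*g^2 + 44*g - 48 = (g - 2)*(g^3 - 3*g^2 - 10*g + 24) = (g - 2)^2*(g^2 - g - 12) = (g - 2)^2*(g + 3)*(g - 4)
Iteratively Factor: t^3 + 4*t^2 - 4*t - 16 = (t + 2)*(t^2 + 2*t - 8) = (t + 2)*(t + 4)*(t - 2)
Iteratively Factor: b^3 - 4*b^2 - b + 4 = (b - 4)*(b^2 - 1) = (b - 4)*(b - 1)*(b + 1)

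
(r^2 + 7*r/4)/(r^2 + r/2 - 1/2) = r*(4*r + 7)/(2*(2*r^2 + r - 1))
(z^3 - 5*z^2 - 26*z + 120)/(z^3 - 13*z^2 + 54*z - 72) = (z + 5)/(z - 3)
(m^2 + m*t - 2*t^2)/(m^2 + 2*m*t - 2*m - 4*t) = (m - t)/(m - 2)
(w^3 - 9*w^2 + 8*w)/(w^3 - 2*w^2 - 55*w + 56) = w/(w + 7)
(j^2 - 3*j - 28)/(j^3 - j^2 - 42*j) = (j + 4)/(j*(j + 6))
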